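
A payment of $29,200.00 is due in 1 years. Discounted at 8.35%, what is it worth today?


Formula: PV = FV / (1 + r)^n
Substituting: PV = $29,200.00 / (1 + 0.0835)^1
Discount factor: (1.0835)^1 = 1.0835
PV = $29,200.00 / 1.0835 = $26,949.70

$26,949.70


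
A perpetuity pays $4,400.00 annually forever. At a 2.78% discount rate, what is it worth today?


Formula: PV = C / r
Substituting: PV = $4,400.00 / 0.0278
PV = $158,273.38

$158,273.38


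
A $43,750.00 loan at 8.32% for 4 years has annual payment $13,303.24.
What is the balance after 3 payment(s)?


Formula: Balance = PV*(1+r)^k - PMT*((1+r)^k - 1)/r
Growth: (1 + 0.0832)^3 = 1.270943
Accumulated factor: ((1+r)^k - 1)/r = 3.256522
Balance = $43,750.00 * 1.270943 - $13,303.24 * 3.256522
Balance = $12,281.44

$12,281.44


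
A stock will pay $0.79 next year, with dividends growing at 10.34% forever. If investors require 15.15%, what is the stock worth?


Formula: P = D1 / (r - g)
Spread: r - g = 0.1515 - 0.1034 = 0.0481
Substituting: P = $0.79 / 0.0481
P = $16.42

$16.42


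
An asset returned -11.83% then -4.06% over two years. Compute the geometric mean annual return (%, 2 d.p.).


Formula: Geometric mean = ((1+r1)*(1+r2))^(1/2) - 1
Product: (1 + -0.1183) * (1 + -0.0406) = 0.8817 * 0.9594 = 0.845903
Square root: 0.845903^0.5 = 0.91973
Geometric mean = 0.91973 - 1 = -0.08027
As percentage: -8.03%

-8.03%


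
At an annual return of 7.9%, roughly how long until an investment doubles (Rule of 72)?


Formula: Years ≈ 72 / r
Substituting: Years ≈ 72 / 7.9
Years ≈ 9.1

9.1 years


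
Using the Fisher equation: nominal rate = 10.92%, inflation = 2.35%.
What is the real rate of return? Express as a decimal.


Formula: (1 + r_real) = (1 + r_nom) / (1 + inflation)
Substituting: (1 + r_real) = 1.1092 / 1.0235
(1 + r_real) = 1.083732
r_real = 1.083732 - 1 = 0.083732

0.083732


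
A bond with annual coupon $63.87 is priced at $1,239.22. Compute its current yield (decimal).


Formula: Current yield = annual coupon / price
Substituting: CY = $63.87 / $1,239.22
CY = 0.05154

0.05154


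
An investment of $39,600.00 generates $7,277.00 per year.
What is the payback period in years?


Formula: Payback = investment / annual cash flow
Substituting: Payback = $39,600.00 / $7,277.00
Payback = 5.4418 years

5.4418 years


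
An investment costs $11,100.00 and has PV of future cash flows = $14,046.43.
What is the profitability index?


Formula: PI = PV(cash flows) / initial investment
Substituting: PI = $14,046.43 / $11,100.00
PI = 1.2654

1.2654


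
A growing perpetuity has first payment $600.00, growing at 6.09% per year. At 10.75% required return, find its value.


Formula: PV = C / (r - g)
Spread: r - g = 0.1075 - 0.0609 = 0.0466
Substituting: PV = $600.00 / 0.0466
PV = $12,875.54

$12,875.54


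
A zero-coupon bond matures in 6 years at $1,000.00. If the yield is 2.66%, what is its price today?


Formula: Price = FV / (1 + r)^n
Substituting: Price = $1,000.00 / (1 + 0.0266)^6
Discount factor: (1.0266)^6 = 1.170597
Price = $1,000.00 / 1.170597 = $854.26

$854.26


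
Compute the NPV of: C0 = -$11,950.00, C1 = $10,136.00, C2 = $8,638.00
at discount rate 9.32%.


Formula: NPV = C0 + C1/(1+r) + C2/(1+r)^2
Discount C1: $10,136.00 / (1 + 0.0932) = $9,271.86
Discount C2: $8,638.00 / (1 + 0.0932)^2 = $7,227.93
NPV = -$11,950.00 + $9,271.86 + $7,227.93 = $4,549.79

$4,549.79


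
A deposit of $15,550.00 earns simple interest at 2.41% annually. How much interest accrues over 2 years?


Formula: I = P * r * t
Substituting: I = $15,550.00 * 0.0241 * 2
Step: I = $15,550.00 * 0.0482
I = $749.51

$749.51


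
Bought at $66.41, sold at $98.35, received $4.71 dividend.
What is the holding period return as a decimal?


Formula: HPR = (P1 - P0 + D) / P0
Gain: $98.35 - $66.41 + $4.71 = $36.65
HPR = $36.65 / $66.41 = 0.5519

0.5519


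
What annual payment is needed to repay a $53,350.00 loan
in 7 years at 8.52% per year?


Formula: PMT = PV * r / (1 - (1+r)^(-n))
Denominator: 1 - (1 + 0.0852)^(-7) = 0.435802
Numerator: $53,350.00 * 0.0852 = 4545.42
PMT = 4545.42 / 0.435802 = $10,430.01

$10,430.01


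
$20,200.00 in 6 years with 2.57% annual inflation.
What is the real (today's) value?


Formula: Real value = nominal / (1 + inflation)^years
Price level: (1 + 0.0257)^6 = 1.164453
Real value = $20,200.00 / 1.164453 = $17,347.19

$17,347.19


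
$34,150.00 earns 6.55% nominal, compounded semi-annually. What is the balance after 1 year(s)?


Formula: FV = P * (1 + r/m)^(m*t)
Period rate: r/m = 0.0655 / 2 = 0.03275
Total periods: m*t = 2 * 1 = 2
Growth factor: (1 + 0.03275)^2 = 1.066573
FV = $34,150.00 * 1.066573 = $36,423.45

$36,423.45


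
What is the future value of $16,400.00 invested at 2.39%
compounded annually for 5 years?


Formula: FV = P * (1 + r)^n
Substituting: FV = $16,400.00 * (1 + 0.0239)^5
Growth factor: (1.0239)^5 = 1.12535
FV = $16,400.00 * 1.12535 = $18,455.74

$18,455.74


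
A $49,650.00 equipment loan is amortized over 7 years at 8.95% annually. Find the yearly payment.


Formula: PMT = PV * r / (1 - (1+r)^(-n))
Denominator: 1 - (1 + 0.0895)^(-7) = 0.451206
Numerator: $49,650.00 * 0.0895 = 4443.675
PMT = 4443.675 / 0.451206 = $9,848.44

$9,848.44


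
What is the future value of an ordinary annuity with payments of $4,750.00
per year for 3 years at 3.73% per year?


Formula: FV = PMT * ((1+r)^n - 1) / r
Growth factor: (1 + 0.0373)^3 = 1.116126
Numerator: 1.116126 - 1 = 0.116126
FV = $4,750.00 * 0.116126 / 0.0373 = $14,788.13

$14,788.13


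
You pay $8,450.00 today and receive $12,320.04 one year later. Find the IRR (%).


Formula: IRR = C1/C0 - 1
Substituting: IRR = $12,320.04 / $8,450.00 - 1
Ratio: 1.457993 - 1 = 0.457993
IRR = 45.7993%

45.7993%


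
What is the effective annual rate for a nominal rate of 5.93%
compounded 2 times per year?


Formula: EAR = (1 + r/m)^m - 1
Period rate: r/m = 0.0593 / 2 = 0.02965
Compounding: (1 + 0.02965)^2 = 1.060179
EAR = 1.060179 - 1 = 0.060179

0.060179


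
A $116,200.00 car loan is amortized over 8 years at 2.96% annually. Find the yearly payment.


Formula: PMT = PV * r / (1 - (1+r)^(-n))
Denominator: 1 - (1 + 0.0296)^(-8) = 0.208134
Numerator: $116,200.00 * 0.0296 = 3439.52
PMT = 3439.52 / 0.208134 = $16,525.51

$16,525.51


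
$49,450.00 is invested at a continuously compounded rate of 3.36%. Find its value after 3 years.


Formula: FV = P * e^(r*t)
Exponent: r*t = 0.0336 * 3 = 0.1008
e^(0.1008) = 1.106055
FV = $49,450.00 * 1.106055 = $54,694.44

$54,694.44


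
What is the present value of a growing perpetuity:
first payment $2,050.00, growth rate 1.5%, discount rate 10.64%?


Formula: PV = C / (r - g)
Spread: r - g = 0.1064 - 0.015 = 0.0914
Substituting: PV = $2,050.00 / 0.0914
PV = $22,428.88

$22,428.88


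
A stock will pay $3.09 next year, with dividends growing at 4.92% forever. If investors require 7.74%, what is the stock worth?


Formula: P = D1 / (r - g)
Spread: r - g = 0.0774 - 0.0492 = 0.0282
Substituting: P = $3.09 / 0.0282
P = $109.57

$109.57


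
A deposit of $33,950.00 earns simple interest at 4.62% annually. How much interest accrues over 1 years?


Formula: I = P * r * t
Substituting: I = $33,950.00 * 0.0462 * 1
Step: I = $33,950.00 * 0.0462
I = $1,568.49

$1,568.49


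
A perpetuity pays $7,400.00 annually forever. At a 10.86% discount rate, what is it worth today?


Formula: PV = C / r
Substituting: PV = $7,400.00 / 0.1086
PV = $68,139.96

$68,139.96


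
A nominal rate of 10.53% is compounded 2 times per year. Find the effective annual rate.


Formula: EAR = (1 + r/m)^m - 1
Period rate: r/m = 0.1053 / 2 = 0.05265
Compounding: (1 + 0.05265)^2 = 1.108072
EAR = 1.108072 - 1 = 0.108072

0.108072


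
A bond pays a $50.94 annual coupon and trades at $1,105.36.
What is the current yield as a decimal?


Formula: Current yield = annual coupon / price
Substituting: CY = $50.94 / $1,105.36
CY = 0.046085

0.046085


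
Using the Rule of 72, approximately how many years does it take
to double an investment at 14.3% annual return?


Formula: Years ≈ 72 / r
Substituting: Years ≈ 72 / 14.3
Years ≈ 5.0

5.0 years


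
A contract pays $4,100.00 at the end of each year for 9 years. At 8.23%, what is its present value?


Formula: PV = PMT * (1 - (1+r)^(-n)) / r
Discount factor: (1 + 0.0823)^(-9) = 0.490762
Bracket: 1 - 0.490762 = 0.509238
PV = $4,100.00 * 0.509238 / 0.0823 = $25,369.08

$25,369.08


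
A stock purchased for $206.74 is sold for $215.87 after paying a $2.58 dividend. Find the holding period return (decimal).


Formula: HPR = (P1 - P0 + D) / P0
Gain: $215.87 - $206.74 + $2.58 = $11.71
HPR = $11.71 / $206.74 = 0.0566

0.0566


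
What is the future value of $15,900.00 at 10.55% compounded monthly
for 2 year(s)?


Formula: FV = P * (1 + r/m)^(m*t)
Period rate: r/m = 0.1055 / 12 = 0.008792
Total periods: m*t = 12 * 2 = 24
Growth factor: (1 + 0.008792)^24 = 1.233774
FV = $15,900.00 * 1.233774 = $19,617.01

$19,617.01


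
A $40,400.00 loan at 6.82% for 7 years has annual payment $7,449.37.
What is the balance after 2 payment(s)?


Formula: Balance = PV*(1+r)^k - PMT*((1+r)^k - 1)/r
Growth: (1 + 0.0682)^2 = 1.141051
Accumulated factor: ((1+r)^k - 1)/r = 2.0682
Balance = $40,400.00 * 1.141051 - $7,449.37 * 2.0682
Balance = $30,691.68

$30,691.68


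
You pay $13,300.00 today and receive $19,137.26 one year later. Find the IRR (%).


Formula: IRR = C1/C0 - 1
Substituting: IRR = $19,137.26 / $13,300.00 - 1
Ratio: 1.438892 - 1 = 0.438892
IRR = 43.8892%

43.8892%


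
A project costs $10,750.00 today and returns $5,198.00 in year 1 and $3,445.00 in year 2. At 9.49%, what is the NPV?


Formula: NPV = C0 + C1/(1+r) + C2/(1+r)^2
Discount C1: $5,198.00 / (1 + 0.0949) = $4,747.47
Discount C2: $3,445.00 / (1 + 0.0949)^2 = $2,873.69
NPV = -$10,750.00 + $4,747.47 + $2,873.69 = -$3,128.84

-$3,128.84


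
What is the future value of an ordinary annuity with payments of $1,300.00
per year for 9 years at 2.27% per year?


Formula: FV = PMT * ((1+r)^n - 1) / r
Growth factor: (1 + 0.0227)^9 = 1.223867
Numerator: 1.223867 - 1 = 0.223867
FV = $1,300.00 * 0.223867 / 0.0227 = $12,820.59

$12,820.59


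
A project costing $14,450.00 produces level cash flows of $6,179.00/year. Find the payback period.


Formula: Payback = investment / annual cash flow
Substituting: Payback = $14,450.00 / $6,179.00
Payback = 2.3386 years

2.3386 years


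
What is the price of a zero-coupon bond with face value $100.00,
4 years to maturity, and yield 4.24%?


Formula: Price = FV / (1 + r)^n
Substituting: Price = $100.00 / (1 + 0.0424)^4
Discount factor: (1.0424)^4 = 1.180695
Price = $100.00 / 1.180695 = $84.70

$84.70


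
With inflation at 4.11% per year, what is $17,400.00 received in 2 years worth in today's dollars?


Formula: Real value = nominal / (1 + inflation)^years
Price level: (1 + 0.0411)^2 = 1.083889
Real value = $17,400.00 / 1.083889 = $16,053.30

$16,053.30


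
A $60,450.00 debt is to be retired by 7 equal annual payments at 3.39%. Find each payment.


Formula: PMT = PV * r / (1 - (1+r)^(-n))
Denominator: 1 - (1 + 0.0339)^(-7) = 0.208137
Numerator: $60,450.00 * 0.0339 = 2049.255
PMT = 2049.255 / 0.208137 = $9,845.72

$9,845.72


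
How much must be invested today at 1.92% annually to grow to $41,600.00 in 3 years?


Formula: PV = FV / (1 + r)^n
Substituting: PV = $41,600.00 / (1 + 0.0192)^3
Discount factor: (1.0192)^3 = 1.058713
PV = $41,600.00 / 1.058713 = $39,292.99

$39,292.99


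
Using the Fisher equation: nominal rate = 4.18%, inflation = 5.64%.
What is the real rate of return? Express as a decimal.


Formula: (1 + r_real) = (1 + r_nom) / (1 + inflation)
Substituting: (1 + r_real) = 1.0418 / 1.0564
(1 + r_real) = 0.986179
r_real = 0.986179 - 1 = -0.013821

-0.013821


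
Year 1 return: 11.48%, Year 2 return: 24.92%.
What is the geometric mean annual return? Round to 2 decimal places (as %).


Formula: Geometric mean = ((1+r1)*(1+r2))^(1/2) - 1
Product: (1 + 0.1148) * (1 + 0.2492) = 1.1148 * 1.2492 = 1.392608
Square root: 1.392608^0.5 = 1.180088
Geometric mean = 1.180088 - 1 = 0.180088
As percentage: 18.01%

18.01%


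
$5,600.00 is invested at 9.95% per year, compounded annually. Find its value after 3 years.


Formula: FV = P * (1 + r)^n
Substituting: FV = $5,600.00 * (1 + 0.0995)^3
Growth factor: (1.0995)^3 = 1.329186
FV = $5,600.00 * 1.329186 = $7,443.44

$7,443.44


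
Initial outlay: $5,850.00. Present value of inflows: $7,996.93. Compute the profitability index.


Formula: PI = PV(cash flows) / initial investment
Substituting: PI = $7,996.93 / $5,850.00
PI = 1.367

1.367


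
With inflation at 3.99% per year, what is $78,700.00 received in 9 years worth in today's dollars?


Formula: Real value = nominal / (1 + inflation)^years
Price level: (1 + 0.0399)^9 = 1.422081
Real value = $78,700.00 / 1.422081 = $55,341.45

$55,341.45


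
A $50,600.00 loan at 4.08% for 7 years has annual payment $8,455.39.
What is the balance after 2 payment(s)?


Formula: Balance = PV*(1+r)^k - PMT*((1+r)^k - 1)/r
Growth: (1 + 0.0408)^2 = 1.083265
Accumulated factor: ((1+r)^k - 1)/r = 2.0408
Balance = $50,600.00 * 1.083265 - $8,455.39 * 2.0408
Balance = $37,557.43

$37,557.43


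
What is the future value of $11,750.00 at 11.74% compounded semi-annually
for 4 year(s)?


Formula: FV = P * (1 + r/m)^(m*t)
Period rate: r/m = 0.1174 / 2 = 0.0587
Total periods: m*t = 2 * 4 = 8
Growth factor: (1 + 0.0587)^8 = 1.578277
FV = $11,750.00 * 1.578277 = $18,544.76

$18,544.76


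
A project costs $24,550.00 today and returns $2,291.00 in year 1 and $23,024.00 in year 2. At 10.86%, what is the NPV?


Formula: NPV = C0 + C1/(1+r) + C2/(1+r)^2
Discount C1: $2,291.00 / (1 + 0.1086) = $2,066.57
Discount C2: $23,024.00 / (1 + 0.1086)^2 = $18,734.02
NPV = -$24,550.00 + $2,066.57 + $18,734.02 = -$3,749.41

-$3,749.41


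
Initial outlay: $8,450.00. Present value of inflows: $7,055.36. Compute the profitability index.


Formula: PI = PV(cash flows) / initial investment
Substituting: PI = $7,055.36 / $8,450.00
PI = 0.835

0.835


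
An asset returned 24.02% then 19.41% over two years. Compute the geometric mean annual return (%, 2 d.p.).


Formula: Geometric mean = ((1+r1)*(1+r2))^(1/2) - 1
Product: (1 + 0.2402) * (1 + 0.1941) = 1.2402 * 1.1941 = 1.480923
Square root: 1.480923^0.5 = 1.216932
Geometric mean = 1.216932 - 1 = 0.216932
As percentage: 21.69%

21.69%


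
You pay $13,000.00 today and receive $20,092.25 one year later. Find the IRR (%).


Formula: IRR = C1/C0 - 1
Substituting: IRR = $20,092.25 / $13,000.00 - 1
Ratio: 1.545558 - 1 = 0.545558
IRR = 54.5558%

54.5558%


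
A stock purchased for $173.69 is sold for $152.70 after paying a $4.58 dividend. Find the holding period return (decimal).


Formula: HPR = (P1 - P0 + D) / P0
Gain: $152.70 - $173.69 + $4.58 = -$16.41
HPR = -$16.41 / $173.69 = -0.0945

-0.0945


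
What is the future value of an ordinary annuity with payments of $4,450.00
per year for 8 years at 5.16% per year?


Formula: FV = PMT * ((1+r)^n - 1) / r
Growth factor: (1 + 0.0516)^8 = 1.495563
Numerator: 1.495563 - 1 = 0.495563
FV = $4,450.00 * 0.495563 / 0.0516 = $42,737.48

$42,737.48


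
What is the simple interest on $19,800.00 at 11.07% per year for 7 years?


Formula: I = P * r * t
Substituting: I = $19,800.00 * 0.1107 * 7
Step: I = $19,800.00 * 0.7749
I = $15,343.02

$15,343.02


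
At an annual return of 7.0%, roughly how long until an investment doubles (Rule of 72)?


Formula: Years ≈ 72 / r
Substituting: Years ≈ 72 / 7.0
Years ≈ 10.3

10.3 years


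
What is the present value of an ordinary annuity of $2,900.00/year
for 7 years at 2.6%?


Formula: PV = PMT * (1 - (1+r)^(-n)) / r
Discount factor: (1 + 0.026)^(-7) = 0.835542
Bracket: 1 - 0.835542 = 0.164458
PV = $2,900.00 * 0.164458 / 0.026 = $18,343.35

$18,343.35


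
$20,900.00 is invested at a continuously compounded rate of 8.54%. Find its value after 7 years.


Formula: FV = P * e^(r*t)
Exponent: r*t = 0.0854 * 7 = 0.5978
e^(0.5978) = 1.818115
FV = $20,900.00 * 1.818115 = $37,998.59

$37,998.59


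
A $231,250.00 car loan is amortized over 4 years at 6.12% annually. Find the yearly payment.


Formula: PMT = PV * r / (1 - (1+r)^(-n))
Denominator: 1 - (1 + 0.0612)^(-4) = 0.211483
Numerator: $231,250.00 * 0.0612 = 14152.5
PMT = 14152.5 / 0.211483 = $66,920.26

$66,920.26


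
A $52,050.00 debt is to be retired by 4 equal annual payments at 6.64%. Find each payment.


Formula: PMT = PV * r / (1 - (1+r)^(-n))
Denominator: 1 - (1 + 0.0664)^(-4) = 0.226751
Numerator: $52,050.00 * 0.0664 = 3456.12
PMT = 3456.12 / 0.226751 = $15,241.93

$15,241.93


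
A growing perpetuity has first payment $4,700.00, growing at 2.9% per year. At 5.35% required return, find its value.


Formula: PV = C / (r - g)
Spread: r - g = 0.0535 - 0.029 = 0.0245
Substituting: PV = $4,700.00 / 0.0245
PV = $191,836.73

$191,836.73


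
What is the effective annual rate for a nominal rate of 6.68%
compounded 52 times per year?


Formula: EAR = (1 + r/m)^m - 1
Period rate: r/m = 0.0668 / 52 = 0.001285
Compounding: (1 + 0.001285)^52 = 1.069036
EAR = 1.069036 - 1 = 0.069036

0.069036


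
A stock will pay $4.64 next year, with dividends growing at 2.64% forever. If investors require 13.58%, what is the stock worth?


Formula: P = D1 / (r - g)
Spread: r - g = 0.1358 - 0.0264 = 0.1094
Substituting: P = $4.64 / 0.1094
P = $42.41

$42.41


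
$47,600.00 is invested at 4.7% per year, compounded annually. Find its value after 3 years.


Formula: FV = P * (1 + r)^n
Substituting: FV = $47,600.00 * (1 + 0.047)^3
Growth factor: (1.047)^3 = 1.147731
FV = $47,600.00 * 1.147731 = $54,631.99

$54,631.99


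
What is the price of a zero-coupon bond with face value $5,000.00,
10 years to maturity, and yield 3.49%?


Formula: Price = FV / (1 + r)^n
Substituting: Price = $5,000.00 / (1 + 0.0349)^10
Discount factor: (1.0349)^10 = 1.409236
Price = $5,000.00 / 1.409236 = $3,548.02

$3,548.02


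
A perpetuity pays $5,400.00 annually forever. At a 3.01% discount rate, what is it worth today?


Formula: PV = C / r
Substituting: PV = $5,400.00 / 0.0301
PV = $179,401.99

$179,401.99


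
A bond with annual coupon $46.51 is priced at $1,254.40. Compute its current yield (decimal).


Formula: Current yield = annual coupon / price
Substituting: CY = $46.51 / $1,254.40
CY = 0.037077

0.037077


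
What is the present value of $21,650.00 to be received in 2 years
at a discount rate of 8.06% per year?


Formula: PV = FV / (1 + r)^n
Substituting: PV = $21,650.00 / (1 + 0.0806)^2
Discount factor: (1.0806)^2 = 1.167696
PV = $21,650.00 / 1.167696 = $18,540.78

$18,540.78


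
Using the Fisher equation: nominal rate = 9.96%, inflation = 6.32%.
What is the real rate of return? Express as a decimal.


Formula: (1 + r_real) = (1 + r_nom) / (1 + inflation)
Substituting: (1 + r_real) = 1.0996 / 1.0632
(1 + r_real) = 1.034236
r_real = 1.034236 - 1 = 0.034236

0.034236


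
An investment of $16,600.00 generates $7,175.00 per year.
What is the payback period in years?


Formula: Payback = investment / annual cash flow
Substituting: Payback = $16,600.00 / $7,175.00
Payback = 2.3136 years

2.3136 years


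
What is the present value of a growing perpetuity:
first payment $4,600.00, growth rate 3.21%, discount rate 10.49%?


Formula: PV = C / (r - g)
Spread: r - g = 0.1049 - 0.0321 = 0.0728
Substituting: PV = $4,600.00 / 0.0728
PV = $63,186.81

$63,186.81


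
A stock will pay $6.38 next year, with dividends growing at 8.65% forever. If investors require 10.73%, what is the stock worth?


Formula: P = D1 / (r - g)
Spread: r - g = 0.1073 - 0.0865 = 0.0208
Substituting: P = $6.38 / 0.0208
P = $306.73

$306.73


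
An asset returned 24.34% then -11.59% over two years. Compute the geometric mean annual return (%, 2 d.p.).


Formula: Geometric mean = ((1+r1)*(1+r2))^(1/2) - 1
Product: (1 + 0.2434) * (1 + -0.1159) = 1.2434 * 0.8841 = 1.09929
Square root: 1.09929^0.5 = 1.04847
Geometric mean = 1.04847 - 1 = 0.04847
As percentage: 4.85%

4.85%


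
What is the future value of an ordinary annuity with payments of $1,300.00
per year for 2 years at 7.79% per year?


Formula: FV = PMT * ((1+r)^n - 1) / r
Growth factor: (1 + 0.0779)^2 = 1.161868
Numerator: 1.161868 - 1 = 0.161868
FV = $1,300.00 * 0.161868 / 0.0779 = $2,701.27

$2,701.27


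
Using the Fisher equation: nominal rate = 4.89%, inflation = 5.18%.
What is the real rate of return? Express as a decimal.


Formula: (1 + r_real) = (1 + r_nom) / (1 + inflation)
Substituting: (1 + r_real) = 1.0489 / 1.0518
(1 + r_real) = 0.997243
r_real = 0.997243 - 1 = -0.002757

-0.002757


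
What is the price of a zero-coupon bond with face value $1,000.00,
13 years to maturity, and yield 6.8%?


Formula: Price = FV / (1 + r)^n
Substituting: Price = $1,000.00 / (1 + 0.068)^13
Discount factor: (1.068)^13 = 2.35194
Price = $1,000.00 / 2.35194 = $425.18

$425.18


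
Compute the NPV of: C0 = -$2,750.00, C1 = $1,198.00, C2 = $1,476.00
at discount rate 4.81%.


Formula: NPV = C0 + C1/(1+r) + C2/(1+r)^2
Discount C1: $1,198.00 / (1 + 0.0481) = $1,143.02
Discount C2: $1,476.00 / (1 + 0.0481)^2 = $1,343.63
NPV = -$2,750.00 + $1,143.02 + $1,343.63 = -$263.35

-$263.35


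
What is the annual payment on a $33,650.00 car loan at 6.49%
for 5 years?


Formula: PMT = PV * r / (1 - (1+r)^(-n))
Denominator: 1 - (1 + 0.0649)^(-5) = 0.269776
Numerator: $33,650.00 * 0.0649 = 2183.885
PMT = 2183.885 / 0.269776 = $8,095.17

$8,095.17


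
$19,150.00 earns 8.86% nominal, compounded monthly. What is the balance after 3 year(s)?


Formula: FV = P * (1 + r/m)^(m*t)
Period rate: r/m = 0.0886 / 12 = 0.007383
Total periods: m*t = 12 * 3 = 36
Growth factor: (1 + 0.007383)^36 = 1.303201
FV = $19,150.00 * 1.303201 = $24,956.30

$24,956.30


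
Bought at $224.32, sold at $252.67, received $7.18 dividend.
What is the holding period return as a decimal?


Formula: HPR = (P1 - P0 + D) / P0
Gain: $252.67 - $224.32 + $7.18 = $35.53
HPR = $35.53 / $224.32 = 0.1584

0.1584


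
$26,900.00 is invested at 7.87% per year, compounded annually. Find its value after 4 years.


Formula: FV = P * (1 + r)^n
Substituting: FV = $26,900.00 * (1 + 0.0787)^4
Growth factor: (1.0787)^4 = 1.35395
FV = $26,900.00 * 1.35395 = $36,421.26

$36,421.26


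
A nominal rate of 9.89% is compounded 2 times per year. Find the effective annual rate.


Formula: EAR = (1 + r/m)^m - 1
Period rate: r/m = 0.0989 / 2 = 0.04945
Compounding: (1 + 0.04945)^2 = 1.101345
EAR = 1.101345 - 1 = 0.101345

0.101345


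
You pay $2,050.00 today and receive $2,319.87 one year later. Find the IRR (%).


Formula: IRR = C1/C0 - 1
Substituting: IRR = $2,319.87 / $2,050.00 - 1
Ratio: 1.131644 - 1 = 0.131644
IRR = 13.1644%

13.1644%


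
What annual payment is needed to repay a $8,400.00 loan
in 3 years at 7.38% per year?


Formula: PMT = PV * r / (1 - (1+r)^(-n))
Denominator: 1 - (1 + 0.0738)^(-3) = 0.192338
Numerator: $8,400.00 * 0.0738 = 619.92
PMT = 619.92 / 0.192338 = $3,223.08

$3,223.08


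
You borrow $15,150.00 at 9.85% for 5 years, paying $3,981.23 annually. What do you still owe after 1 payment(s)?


Formula: Balance = PV*(1+r)^k - PMT*((1+r)^k - 1)/r
Growth: (1 + 0.0985)^1 = 1.0985
Accumulated factor: ((1+r)^k - 1)/r = 1.0
Balance = $15,150.00 * 1.0985 - $3,981.23 * 1.0
Balance = $12,661.05

$12,661.05


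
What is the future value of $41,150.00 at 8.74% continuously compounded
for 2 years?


Formula: FV = P * e^(r*t)
Exponent: r*t = 0.0874 * 2 = 0.1748
e^(0.1748) = 1.191008
FV = $41,150.00 * 1.191008 = $49,009.98

$49,009.98


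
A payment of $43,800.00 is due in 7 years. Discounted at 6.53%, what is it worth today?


Formula: PV = FV / (1 + r)^n
Substituting: PV = $43,800.00 / (1 + 0.0653)^7
Discount factor: (1.0653)^7 = 1.557053
PV = $43,800.00 / 1.557053 = $28,130.06

$28,130.06


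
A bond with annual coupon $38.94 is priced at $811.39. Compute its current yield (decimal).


Formula: Current yield = annual coupon / price
Substituting: CY = $38.94 / $811.39
CY = 0.047992

0.047992


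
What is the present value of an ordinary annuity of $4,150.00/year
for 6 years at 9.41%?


Formula: PV = PMT * (1 - (1+r)^(-n)) / r
Discount factor: (1 + 0.0941)^(-6) = 0.582986
Bracket: 1 - 0.582986 = 0.417014
PV = $4,150.00 * 0.417014 / 0.0941 = $18,391.17

$18,391.17


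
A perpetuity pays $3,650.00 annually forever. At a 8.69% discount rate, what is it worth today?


Formula: PV = C / r
Substituting: PV = $3,650.00 / 0.0869
PV = $42,002.30

$42,002.30


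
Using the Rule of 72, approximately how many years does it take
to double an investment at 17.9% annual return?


Formula: Years ≈ 72 / r
Substituting: Years ≈ 72 / 17.9
Years ≈ 4.0

4.0 years


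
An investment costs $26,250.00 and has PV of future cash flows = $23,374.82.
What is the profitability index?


Formula: PI = PV(cash flows) / initial investment
Substituting: PI = $23,374.82 / $26,250.00
PI = 0.8905

0.8905


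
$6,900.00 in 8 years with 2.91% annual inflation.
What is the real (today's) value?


Formula: Real value = nominal / (1 + inflation)^years
Price level: (1 + 0.0291)^8 = 1.257942
Real value = $6,900.00 / 1.257942 = $5,485.15

$5,485.15


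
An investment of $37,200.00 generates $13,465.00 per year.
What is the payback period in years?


Formula: Payback = investment / annual cash flow
Substituting: Payback = $37,200.00 / $13,465.00
Payback = 2.7627 years

2.7627 years


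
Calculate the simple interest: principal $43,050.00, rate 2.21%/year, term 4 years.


Formula: I = P * r * t
Substituting: I = $43,050.00 * 0.0221 * 4
Step: I = $43,050.00 * 0.0884
I = $3,805.62

$3,805.62


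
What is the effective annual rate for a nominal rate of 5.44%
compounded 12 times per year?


Formula: EAR = (1 + r/m)^m - 1
Period rate: r/m = 0.0544 / 12 = 0.004533
Compounding: (1 + 0.004533)^12 = 1.055777
EAR = 1.055777 - 1 = 0.055777

0.055777


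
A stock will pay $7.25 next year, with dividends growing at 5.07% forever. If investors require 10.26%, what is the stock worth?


Formula: P = D1 / (r - g)
Spread: r - g = 0.1026 - 0.0507 = 0.0519
Substituting: P = $7.25 / 0.0519
P = $139.69

$139.69


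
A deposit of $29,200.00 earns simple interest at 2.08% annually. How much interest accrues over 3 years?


Formula: I = P * r * t
Substituting: I = $29,200.00 * 0.0208 * 3
Step: I = $29,200.00 * 0.0624
I = $1,822.08

$1,822.08


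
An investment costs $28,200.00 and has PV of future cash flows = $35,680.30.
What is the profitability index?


Formula: PI = PV(cash flows) / initial investment
Substituting: PI = $35,680.30 / $28,200.00
PI = 1.2653

1.2653


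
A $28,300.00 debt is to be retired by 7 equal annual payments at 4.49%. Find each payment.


Formula: PMT = PV * r / (1 - (1+r)^(-n))
Denominator: 1 - (1 + 0.0449)^(-7) = 0.264679
Numerator: $28,300.00 * 0.0449 = 1270.67
PMT = 1270.67 / 0.264679 = $4,800.79

$4,800.79


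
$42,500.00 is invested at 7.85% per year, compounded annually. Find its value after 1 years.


Formula: FV = P * (1 + r)^n
Substituting: FV = $42,500.00 * (1 + 0.0785)^1
Growth factor: (1.0785)^1 = 1.0785
FV = $42,500.00 * 1.0785 = $45,836.25

$45,836.25


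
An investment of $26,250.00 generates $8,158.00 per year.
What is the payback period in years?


Formula: Payback = investment / annual cash flow
Substituting: Payback = $26,250.00 / $8,158.00
Payback = 3.2177 years

3.2177 years


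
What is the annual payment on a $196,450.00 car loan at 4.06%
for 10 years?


Formula: PMT = PV * r / (1 - (1+r)^(-n))
Denominator: 1 - (1 + 0.0406)^(-10) = 0.328321
Numerator: $196,450.00 * 0.0406 = 7975.87
PMT = 7975.87 / 0.328321 = $24,292.90

$24,292.90


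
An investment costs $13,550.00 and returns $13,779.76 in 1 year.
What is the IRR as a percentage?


Formula: IRR = C1/C0 - 1
Substituting: IRR = $13,779.76 / $13,550.00 - 1
Ratio: 1.016956 - 1 = 0.016956
IRR = 1.6956%

1.6956%


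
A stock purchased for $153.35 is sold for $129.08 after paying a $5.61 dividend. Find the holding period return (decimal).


Formula: HPR = (P1 - P0 + D) / P0
Gain: $129.08 - $153.35 + $5.61 = -$18.66
HPR = -$18.66 / $153.35 = -0.1217

-0.1217


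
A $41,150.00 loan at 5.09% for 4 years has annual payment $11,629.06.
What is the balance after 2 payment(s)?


Formula: Balance = PV*(1+r)^k - PMT*((1+r)^k - 1)/r
Growth: (1 + 0.0509)^2 = 1.104391
Accumulated factor: ((1+r)^k - 1)/r = 2.0509
Balance = $41,150.00 * 1.104391 - $11,629.06 * 2.0509
Balance = $21,595.64

$21,595.64


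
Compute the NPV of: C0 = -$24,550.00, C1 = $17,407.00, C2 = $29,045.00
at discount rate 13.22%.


Formula: NPV = C0 + C1/(1+r) + C2/(1+r)^2
Discount C1: $17,407.00 / (1 + 0.1322) = $15,374.49
Discount C2: $29,045.00 / (1 + 0.1322)^2 = $22,658.18
NPV = -$24,550.00 + $15,374.49 + $22,658.18 = $13,482.68

$13,482.68


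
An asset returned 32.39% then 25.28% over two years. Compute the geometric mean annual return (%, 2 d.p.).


Formula: Geometric mean = ((1+r1)*(1+r2))^(1/2) - 1
Product: (1 + 0.3239) * (1 + 0.2528) = 1.3239 * 1.2528 = 1.658582
Square root: 1.658582^0.5 = 1.287859
Geometric mean = 1.287859 - 1 = 0.287859
As percentage: 28.79%

28.79%


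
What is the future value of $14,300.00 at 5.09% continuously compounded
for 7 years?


Formula: FV = P * e^(r*t)
Exponent: r*t = 0.0509 * 7 = 0.3563
e^(0.3563) = 1.428036
FV = $14,300.00 * 1.428036 = $20,420.91

$20,420.91


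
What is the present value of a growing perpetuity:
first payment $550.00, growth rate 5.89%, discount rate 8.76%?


Formula: PV = C / (r - g)
Spread: r - g = 0.0876 - 0.0589 = 0.0287
Substituting: PV = $550.00 / 0.0287
PV = $19,163.76

$19,163.76


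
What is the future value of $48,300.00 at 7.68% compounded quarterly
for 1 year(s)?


Formula: FV = P * (1 + r/m)^(m*t)
Period rate: r/m = 0.0768 / 4 = 0.0192
Total periods: m*t = 4 * 1 = 4
Growth factor: (1 + 0.0192)^4 = 1.07904
FV = $48,300.00 * 1.07904 = $52,117.65

$52,117.65


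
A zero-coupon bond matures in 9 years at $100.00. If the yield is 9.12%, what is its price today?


Formula: Price = FV / (1 + r)^n
Substituting: Price = $100.00 / (1 + 0.0912)^9
Discount factor: (1.0912)^9 = 2.193508
Price = $100.00 / 2.193508 = $45.59

$45.59


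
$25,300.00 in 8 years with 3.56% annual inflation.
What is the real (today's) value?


Formula: Real value = nominal / (1 + inflation)^years
Price level: (1 + 0.0356)^8 = 1.322928
Real value = $25,300.00 / 1.322928 = $19,124.24

$19,124.24


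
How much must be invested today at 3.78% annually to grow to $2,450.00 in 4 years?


Formula: PV = FV / (1 + r)^n
Substituting: PV = $2,450.00 / (1 + 0.0378)^4
Discount factor: (1.0378)^4 = 1.159991
PV = $2,450.00 / 1.159991 = $2,112.09

$2,112.09


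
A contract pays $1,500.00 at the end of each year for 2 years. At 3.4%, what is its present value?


Formula: PV = PMT * (1 - (1+r)^(-n)) / r
Discount factor: (1 + 0.034)^(-2) = 0.935317
Bracket: 1 - 0.935317 = 0.064683
PV = $1,500.00 * 0.064683 / 0.034 = $2,853.65

$2,853.65


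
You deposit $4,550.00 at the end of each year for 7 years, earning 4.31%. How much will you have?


Formula: FV = PMT * ((1+r)^n - 1) / r
Growth factor: (1 + 0.0431)^7 = 1.343636
Numerator: 1.343636 - 1 = 0.343636
FV = $4,550.00 * 0.343636 / 0.0431 = $36,277.11

$36,277.11


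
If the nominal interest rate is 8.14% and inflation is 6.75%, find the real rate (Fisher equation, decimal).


Formula: (1 + r_real) = (1 + r_nom) / (1 + inflation)
Substituting: (1 + r_real) = 1.0814 / 1.0675
(1 + r_real) = 1.013021
r_real = 1.013021 - 1 = 0.013021

0.013021


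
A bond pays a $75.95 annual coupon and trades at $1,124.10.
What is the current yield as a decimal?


Formula: Current yield = annual coupon / price
Substituting: CY = $75.95 / $1,124.10
CY = 0.067565

0.067565


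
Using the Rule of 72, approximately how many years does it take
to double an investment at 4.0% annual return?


Formula: Years ≈ 72 / r
Substituting: Years ≈ 72 / 4.0
Years ≈ 18.0

18.0 years


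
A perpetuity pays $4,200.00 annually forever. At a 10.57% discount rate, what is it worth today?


Formula: PV = C / r
Substituting: PV = $4,200.00 / 0.1057
PV = $39,735.10

$39,735.10


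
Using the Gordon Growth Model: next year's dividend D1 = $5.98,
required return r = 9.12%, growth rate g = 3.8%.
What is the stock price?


Formula: P = D1 / (r - g)
Spread: r - g = 0.0912 - 0.038 = 0.0532
Substituting: P = $5.98 / 0.0532
P = $112.41

$112.41


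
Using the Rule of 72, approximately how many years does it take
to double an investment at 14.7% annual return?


Formula: Years ≈ 72 / r
Substituting: Years ≈ 72 / 14.7
Years ≈ 4.9

4.9 years


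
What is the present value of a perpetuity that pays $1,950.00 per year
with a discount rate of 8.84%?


Formula: PV = C / r
Substituting: PV = $1,950.00 / 0.0884
PV = $22,058.82

$22,058.82


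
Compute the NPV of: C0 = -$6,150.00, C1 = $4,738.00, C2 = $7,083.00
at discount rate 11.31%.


Formula: NPV = C0 + C1/(1+r) + C2/(1+r)^2
Discount C1: $4,738.00 / (1 + 0.1131) = $4,256.58
Discount C2: $7,083.00 / (1 + 0.1131)^2 = $5,716.75
NPV = -$6,150.00 + $4,256.58 + $5,716.75 = $3,823.33

$3,823.33


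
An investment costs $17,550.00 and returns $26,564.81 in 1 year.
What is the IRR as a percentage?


Formula: IRR = C1/C0 - 1
Substituting: IRR = $26,564.81 / $17,550.00 - 1
Ratio: 1.513664 - 1 = 0.513664
IRR = 51.3664%

51.3664%


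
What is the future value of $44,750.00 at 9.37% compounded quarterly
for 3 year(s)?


Formula: FV = P * (1 + r/m)^(m*t)
Period rate: r/m = 0.0937 / 4 = 0.023425
Total periods: m*t = 4 * 3 = 12
Growth factor: (1 + 0.023425)^12 = 1.320299
FV = $44,750.00 * 1.320299 = $59,083.38

$59,083.38


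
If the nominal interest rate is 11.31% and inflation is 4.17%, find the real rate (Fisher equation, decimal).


Formula: (1 + r_real) = (1 + r_nom) / (1 + inflation)
Substituting: (1 + r_real) = 1.1131 / 1.0417
(1 + r_real) = 1.068542
r_real = 1.068542 - 1 = 0.068542

0.068542


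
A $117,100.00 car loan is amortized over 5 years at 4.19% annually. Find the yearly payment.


Formula: PMT = PV * r / (1 - (1+r)^(-n))
Denominator: 1 - (1 + 0.0419)^(-5) = 0.18554
Numerator: $117,100.00 * 0.0419 = 4906.49
PMT = 4906.49 / 0.18554 = $26,444.39

$26,444.39


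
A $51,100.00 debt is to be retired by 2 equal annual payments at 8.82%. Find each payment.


Formula: PMT = PV * r / (1 - (1+r)^(-n))
Denominator: 1 - (1 + 0.0882)^(-2) = 0.155533
Numerator: $51,100.00 * 0.0882 = 4507.02
PMT = 4507.02 / 0.155533 = $28,977.86

$28,977.86


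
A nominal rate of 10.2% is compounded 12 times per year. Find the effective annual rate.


Formula: EAR = (1 + r/m)^m - 1
Period rate: r/m = 0.102 / 12 = 0.0085
Compounding: (1 + 0.0085)^12 = 1.106906
EAR = 1.106906 - 1 = 0.106906

0.106906


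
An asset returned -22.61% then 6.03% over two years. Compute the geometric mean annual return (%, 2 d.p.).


Formula: Geometric mean = ((1+r1)*(1+r2))^(1/2) - 1
Product: (1 + -0.2261) * (1 + 0.0603) = 0.7739 * 1.0603 = 0.820566
Square root: 0.820566^0.5 = 0.905851
Geometric mean = 0.905851 - 1 = -0.094149
As percentage: -9.41%

-9.41%


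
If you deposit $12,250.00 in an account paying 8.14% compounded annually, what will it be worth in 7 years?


Formula: FV = P * (1 + r)^n
Substituting: FV = $12,250.00 * (1 + 0.0814)^7
Growth factor: (1.0814)^7 = 1.729436
FV = $12,250.00 * 1.729436 = $21,185.59

$21,185.59


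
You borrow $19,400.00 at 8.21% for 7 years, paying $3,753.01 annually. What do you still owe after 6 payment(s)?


Formula: Balance = PV*(1+r)^k - PMT*((1+r)^k - 1)/r
Growth: (1 + 0.0821)^6 = 1.605478
Accumulated factor: ((1+r)^k - 1)/r = 7.374885
Balance = $19,400.00 * 1.605478 - $3,753.01 * 7.374885
Balance = $3,468.26

$3,468.26


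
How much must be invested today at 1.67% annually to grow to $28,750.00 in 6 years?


Formula: PV = FV / (1 + r)^n
Substituting: PV = $28,750.00 / (1 + 0.0167)^6
Discount factor: (1.0167)^6 = 1.104478
PV = $28,750.00 / 1.104478 = $26,030.40

$26,030.40


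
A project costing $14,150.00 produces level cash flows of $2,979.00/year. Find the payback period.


Formula: Payback = investment / annual cash flow
Substituting: Payback = $14,150.00 / $2,979.00
Payback = 4.7499 years

4.7499 years


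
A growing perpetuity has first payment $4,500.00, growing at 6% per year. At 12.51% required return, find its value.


Formula: PV = C / (r - g)
Spread: r - g = 0.1251 - 0.06 = 0.0651
Substituting: PV = $4,500.00 / 0.0651
PV = $69,124.42

$69,124.42


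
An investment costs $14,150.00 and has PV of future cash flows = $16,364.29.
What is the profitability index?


Formula: PI = PV(cash flows) / initial investment
Substituting: PI = $16,364.29 / $14,150.00
PI = 1.1565

1.1565


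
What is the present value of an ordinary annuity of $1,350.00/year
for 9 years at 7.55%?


Formula: PV = PMT * (1 - (1+r)^(-n)) / r
Discount factor: (1 + 0.0755)^(-9) = 0.519405
Bracket: 1 - 0.519405 = 0.480595
PV = $1,350.00 * 0.480595 / 0.0755 = $8,593.42

$8,593.42


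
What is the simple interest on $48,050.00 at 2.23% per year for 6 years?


Formula: I = P * r * t
Substituting: I = $48,050.00 * 0.0223 * 6
Step: I = $48,050.00 * 0.1338
I = $6,429.09

$6,429.09


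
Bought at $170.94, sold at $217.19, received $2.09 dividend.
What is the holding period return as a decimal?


Formula: HPR = (P1 - P0 + D) / P0
Gain: $217.19 - $170.94 + $2.09 = $48.34
HPR = $48.34 / $170.94 = 0.2828

0.2828


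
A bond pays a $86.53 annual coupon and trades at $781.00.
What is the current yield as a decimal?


Formula: Current yield = annual coupon / price
Substituting: CY = $86.53 / $781.00
CY = 0.110794

0.110794


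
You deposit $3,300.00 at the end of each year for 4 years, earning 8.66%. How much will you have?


Formula: FV = PMT * ((1+r)^n - 1) / r
Growth factor: (1 + 0.0866)^4 = 1.394051
Numerator: 1.394051 - 1 = 0.394051
FV = $3,300.00 * 0.394051 / 0.0866 = $15,015.82

$15,015.82


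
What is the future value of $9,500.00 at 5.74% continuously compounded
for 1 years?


Formula: FV = P * e^(r*t)
Exponent: r*t = 0.0574 * 1 = 0.0574
e^(0.0574) = 1.059079
FV = $9,500.00 * 1.059079 = $10,061.25

$10,061.25


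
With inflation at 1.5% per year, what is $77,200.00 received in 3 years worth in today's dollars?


Formula: Real value = nominal / (1 + inflation)^years
Price level: (1 + 0.015)^3 = 1.045678
Real value = $77,200.00 / 1.045678 = $73,827.67

$73,827.67


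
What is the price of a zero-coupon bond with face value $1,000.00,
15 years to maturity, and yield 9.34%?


Formula: Price = FV / (1 + r)^n
Substituting: Price = $1,000.00 / (1 + 0.0934)^15
Discount factor: (1.0934)^15 = 3.816683
Price = $1,000.00 / 3.816683 = $262.01

$262.01


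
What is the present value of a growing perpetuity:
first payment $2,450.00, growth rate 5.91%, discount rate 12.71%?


Formula: PV = C / (r - g)
Spread: r - g = 0.1271 - 0.0591 = 0.068
Substituting: PV = $2,450.00 / 0.068
PV = $36,029.41

$36,029.41


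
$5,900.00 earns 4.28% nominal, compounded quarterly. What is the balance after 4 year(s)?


Formula: FV = P * (1 + r/m)^(m*t)
Period rate: r/m = 0.0428 / 4 = 0.0107
Total periods: m*t = 4 * 4 = 16
Growth factor: (1 + 0.0107)^16 = 1.185649
FV = $5,900.00 * 1.185649 = $6,995.33

$6,995.33


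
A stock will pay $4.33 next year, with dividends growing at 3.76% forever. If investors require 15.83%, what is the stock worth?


Formula: P = D1 / (r - g)
Spread: r - g = 0.1583 - 0.0376 = 0.1207
Substituting: P = $4.33 / 0.1207
P = $35.87

$35.87
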